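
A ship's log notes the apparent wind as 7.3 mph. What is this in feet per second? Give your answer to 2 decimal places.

10.71 ft/s

1 mph = 1.46667 ft/s, so 7.3 × 1.46667 = 10.71 ft/s.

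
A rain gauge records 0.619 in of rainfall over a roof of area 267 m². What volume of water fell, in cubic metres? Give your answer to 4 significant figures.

Depth: 0.619 in × 25.4 = 15.7226 mm.
1 mm over 1 m² is 1 L, so volume = 15.7226 × 267 = 4197.9342 L = 4.198 m³.

4.198 cubic metres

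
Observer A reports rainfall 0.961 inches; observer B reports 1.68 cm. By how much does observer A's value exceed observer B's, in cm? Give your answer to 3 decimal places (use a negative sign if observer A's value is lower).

observer A: 0.961 in = 2.44094 cm.
Difference: 2.44094 − 1.68000 = 0.761 cm.

0.761 cm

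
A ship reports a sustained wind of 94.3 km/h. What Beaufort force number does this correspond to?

94.3 km/h = 26.2 m/s, which is Beaufort 10 (storm, 24.5–28.4 m/s).

Beaufort force 10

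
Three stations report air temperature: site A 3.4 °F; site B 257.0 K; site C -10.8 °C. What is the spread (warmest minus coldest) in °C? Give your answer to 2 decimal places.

5.35 °C

site A: 3.4 °F = -15.889 °C.
site B: 257.0 K = -16.150 °C.
Spread: (-10.800) − (-16.150) = 5.350 °C.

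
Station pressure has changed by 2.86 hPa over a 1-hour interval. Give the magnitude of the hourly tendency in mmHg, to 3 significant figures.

2.15 mmHg per hour

2.86 hPa / 1 h × 0.750062 mmHg/hPa = 2.15 mmHg/h.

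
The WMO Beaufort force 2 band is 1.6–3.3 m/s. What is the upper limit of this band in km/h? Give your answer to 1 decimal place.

11.9 km/h

1.6–3.3 m/s × 3.6 = 5.8–11.9 km/h.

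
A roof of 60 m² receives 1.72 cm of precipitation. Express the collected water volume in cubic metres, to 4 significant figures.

Depth: 1.72 cm × 10 = 17.2 mm.
1 mm over 1 m² is 1 L, so volume = 17.2 × 60 = 1032 L = 1.032 m³.

1.032 cubic metres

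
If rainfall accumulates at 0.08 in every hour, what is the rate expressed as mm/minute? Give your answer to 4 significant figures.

0.08 in/hour × 25.4 mm/in × 0.0166667 hour/minute = 0.03387 mm/minute.

0.03387 mm/minute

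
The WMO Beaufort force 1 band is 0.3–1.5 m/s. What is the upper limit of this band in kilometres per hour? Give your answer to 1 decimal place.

5.4 km/h

0.3–1.5 m/s × 3.6 = 1.1–5.4 km/h.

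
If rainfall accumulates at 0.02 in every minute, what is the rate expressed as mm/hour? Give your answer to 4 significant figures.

0.02 in/minute × 25.4 mm/in × 60 minute/hour = 30.48 mm/hour.

30.48 mm/hour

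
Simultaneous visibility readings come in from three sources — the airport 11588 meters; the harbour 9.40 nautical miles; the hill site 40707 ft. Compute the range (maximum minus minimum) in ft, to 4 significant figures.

19100 ft

the airport: 11588 m = 38018.37 ft.
the harbour: 9.40 nmi = 57115.49 ft.
Spread: 57115.49 − 38018.37 = 19100 ft.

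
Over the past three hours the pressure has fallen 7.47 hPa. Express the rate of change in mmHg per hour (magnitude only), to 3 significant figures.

7.47 hPa / 3 h × 0.750062 mmHg/hPa = 1.87 mmHg/h.

1.87 mmHg per hour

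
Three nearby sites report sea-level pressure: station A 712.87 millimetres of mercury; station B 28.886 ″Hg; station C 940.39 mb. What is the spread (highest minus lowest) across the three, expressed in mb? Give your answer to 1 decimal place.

station A: 712.87 mmHg = 950.415 mb.
station B: 28.886 inHg = 978.192 mb.
Spread: 978.192 − 940.390 = 37.8 mb.

37.8 mb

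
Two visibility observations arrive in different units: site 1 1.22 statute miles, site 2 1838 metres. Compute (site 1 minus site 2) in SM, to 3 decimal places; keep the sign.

0.078 SM

site 2: 1838 m = 1.14208 SM.
Difference: 1.22000 − 1.14208 = 0.078 SM.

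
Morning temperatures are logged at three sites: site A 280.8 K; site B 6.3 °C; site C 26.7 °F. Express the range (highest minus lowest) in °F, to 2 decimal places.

19.07 °F

site A: 280.8 K = 7.650 °C.
site C: 26.7 °F = -2.944 °C.
Spread: 7.650 − (-2.944) = 10.594 °C = 19.07 °F.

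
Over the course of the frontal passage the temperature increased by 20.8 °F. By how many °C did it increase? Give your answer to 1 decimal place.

Converting a difference, only the 9/5 scale factor applies: Δ°C = 20.8 × 0.5556 = 11.6 °C.

11.6 °C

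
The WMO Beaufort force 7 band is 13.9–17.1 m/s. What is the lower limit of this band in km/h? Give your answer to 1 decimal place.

13.9–17.1 m/s × 3.6 = 50.0–61.6 km/h.

50.0 km/h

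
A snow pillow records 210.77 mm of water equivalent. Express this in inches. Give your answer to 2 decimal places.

1 mm = 0.0393701 in, so 210.77 × 0.0393701 = 8.30 in.

8.30 in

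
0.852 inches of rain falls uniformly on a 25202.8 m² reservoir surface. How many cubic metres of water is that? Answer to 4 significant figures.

Depth: 0.852 in × 25.4 = 21.6408 mm.
1 mm over 1 m² is 1 L, so volume = 21.6408 × 25202.8 = 545408.75 L = 545.4 m³.

545.4 cubic metres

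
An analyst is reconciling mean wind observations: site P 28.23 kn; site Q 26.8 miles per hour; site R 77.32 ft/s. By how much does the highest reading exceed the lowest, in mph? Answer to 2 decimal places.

25.92 mph

site P: 28.23 kt = 32.4865 mph.
site R: 77.32 ft/s = 52.7182 mph.
Spread: 52.7182 − 26.8000 = 25.92 mph.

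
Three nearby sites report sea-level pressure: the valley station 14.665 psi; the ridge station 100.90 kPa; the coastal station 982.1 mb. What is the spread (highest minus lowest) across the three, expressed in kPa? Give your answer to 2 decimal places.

2.90 kPa

the valley station: 14.665 psi = 101.1116 kPa.
the coastal station: 982.1 mb = 98.2100 kPa.
Spread: 101.1116 − 98.2100 = 2.90 kPa.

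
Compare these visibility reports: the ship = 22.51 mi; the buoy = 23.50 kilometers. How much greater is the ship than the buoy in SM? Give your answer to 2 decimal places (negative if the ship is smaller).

the buoy: 23.50 km = 14.6022 SM.
Difference: 22.5100 − 14.6022 = 7.91 SM.

7.91 SM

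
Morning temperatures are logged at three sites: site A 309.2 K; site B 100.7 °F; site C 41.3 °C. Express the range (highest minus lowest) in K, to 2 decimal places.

site A: 309.2 K = 36.050 °C.
site B: 100.7 °F = 38.167 °C.
Spread: 41.300 − 36.050 = 5.250 °C.

5.25 K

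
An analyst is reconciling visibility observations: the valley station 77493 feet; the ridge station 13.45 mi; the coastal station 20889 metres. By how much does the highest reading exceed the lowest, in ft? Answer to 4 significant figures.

8960 ft

the ridge station: 13.45 SM = 71016.00 ft.
the coastal station: 20889 m = 68533.46 ft.
Spread: 77493.00 − 68533.46 = 8960 ft.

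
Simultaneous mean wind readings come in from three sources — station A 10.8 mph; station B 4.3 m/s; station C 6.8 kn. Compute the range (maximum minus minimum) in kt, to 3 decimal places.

station A: 10.8 mph = 9.38494 kt.
station B: 4.3 m/s = 8.35853 kt.
Spread: 9.38494 − 6.80000 = 2.585 kt.

2.585 kt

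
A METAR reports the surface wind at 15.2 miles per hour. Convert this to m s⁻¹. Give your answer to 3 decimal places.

1 mph = 0.44704 m/s, so 15.2 × 0.44704 = 6.795 m/s.

6.795 m/s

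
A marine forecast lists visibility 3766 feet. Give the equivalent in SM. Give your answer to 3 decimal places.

0.713 SM

1 ft = 0.000189394 SM, so 3766 × 0.000189394 = 0.713 SM.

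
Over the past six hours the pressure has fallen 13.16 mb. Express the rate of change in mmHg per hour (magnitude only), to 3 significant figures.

1.65 mmHg per hour

13.16 mb / 6 h × 0.750062 mmHg/mb = 1.65 mmHg/h.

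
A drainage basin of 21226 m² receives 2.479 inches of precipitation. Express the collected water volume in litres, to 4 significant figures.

1337000 litres

Depth: 2.479 in × 25.4 = 62.9666 mm.
1 mm over 1 m² is 1 L, so volume = 62.9666 × 21226 = 1336529.1 L ≈ 1337000 L.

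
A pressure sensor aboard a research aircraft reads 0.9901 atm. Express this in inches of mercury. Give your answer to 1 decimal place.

1 atm = 29.9213 inHg, so 0.9901 × 29.9213 = 29.6 inHg.

29.6 inHg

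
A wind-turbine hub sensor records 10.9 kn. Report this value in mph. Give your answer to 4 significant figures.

1 kt = 1.15078 mph, so 10.9 × 1.15078 = 12.54 mph.

12.54 mph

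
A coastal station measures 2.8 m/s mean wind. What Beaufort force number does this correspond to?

Beaufort force 2

2.8 m/s lies in the Beaufort 2 band (light breeze, 1.6–3.3 m/s).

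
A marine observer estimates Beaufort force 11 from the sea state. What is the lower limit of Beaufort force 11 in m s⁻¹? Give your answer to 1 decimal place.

Beaufort 11 (violent storm) spans 28.5–32.6 m/s.

28.5 m/s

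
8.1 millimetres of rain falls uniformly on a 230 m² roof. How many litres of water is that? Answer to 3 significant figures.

1860 litres

1 mm over 1 m² is 1 L, so volume = 8.1 × 230 = 1863 L ≈ 1860 L.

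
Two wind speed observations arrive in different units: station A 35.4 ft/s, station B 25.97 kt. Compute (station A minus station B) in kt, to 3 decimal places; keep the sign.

station A: 35.4 ft/s = 20.97393 kt.
Difference: 20.97393 − 25.97000 = -4.996 kt.

-4.996 kt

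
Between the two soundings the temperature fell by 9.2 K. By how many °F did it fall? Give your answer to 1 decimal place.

16.6 °F

A change of 1 °C equals a change of 1.8 °F: Δ°F = 9.2 × 1.8 = 16.6 °F.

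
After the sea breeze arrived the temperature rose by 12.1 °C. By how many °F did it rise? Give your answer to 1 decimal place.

21.8 °F

A change of 1 °C equals a change of 1.8 °F: Δ°F = 12.1 × 1.8 = 21.8 °F.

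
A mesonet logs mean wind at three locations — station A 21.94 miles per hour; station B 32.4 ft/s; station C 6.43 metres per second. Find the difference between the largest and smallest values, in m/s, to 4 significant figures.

3.446 m/s

station A: 21.94 mph = 9.80806 m/s.
station B: 32.4 ft/s = 9.87552 m/s.
Spread: 9.87552 − 6.43000 = 3.446 m/s.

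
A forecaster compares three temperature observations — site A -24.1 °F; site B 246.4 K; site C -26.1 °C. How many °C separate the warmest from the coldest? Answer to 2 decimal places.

5.07 °C

site A: -24.1 °F = -31.167 °C.
site B: 246.4 K = -26.750 °C.
Spread: (-26.100) − (-31.167) = 5.067 °C.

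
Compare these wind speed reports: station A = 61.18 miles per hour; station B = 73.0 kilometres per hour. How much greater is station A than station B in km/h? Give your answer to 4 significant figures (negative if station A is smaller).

25.46 km/h

station A: 61.18 mph = 98.4597 km/h.
Difference: 98.4597 − 73.0000 = 25.46 km/h.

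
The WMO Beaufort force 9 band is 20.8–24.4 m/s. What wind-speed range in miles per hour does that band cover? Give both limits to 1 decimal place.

20.8–24.4 m/s × 2.237 = 46.5–54.6 mph.

46.5 to 54.6 mph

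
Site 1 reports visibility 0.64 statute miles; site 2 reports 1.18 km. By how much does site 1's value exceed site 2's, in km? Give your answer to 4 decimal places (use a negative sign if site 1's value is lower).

site 1: 0.64 SM = 1.029980 km.
Difference: 1.029980 − 1.180000 = -0.1500 km.

-0.1500 km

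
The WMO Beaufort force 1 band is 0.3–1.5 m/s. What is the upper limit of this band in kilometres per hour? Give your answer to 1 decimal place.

5.4 km/h

0.3–1.5 m/s × 3.6 = 1.1–5.4 km/h.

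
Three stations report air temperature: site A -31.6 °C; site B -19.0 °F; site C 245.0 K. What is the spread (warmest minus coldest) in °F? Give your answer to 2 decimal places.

site B: -19.0 °F = -28.333 °C.
site C: 245.0 K = -28.150 °C.
Spread: (-28.150) − (-31.600) = 3.450 °C = 6.21 °F.

6.21 °F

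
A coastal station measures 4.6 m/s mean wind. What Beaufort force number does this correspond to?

Beaufort force 3

4.6 m/s lies in the Beaufort 3 band (gentle breeze, 3.4–5.4 m/s).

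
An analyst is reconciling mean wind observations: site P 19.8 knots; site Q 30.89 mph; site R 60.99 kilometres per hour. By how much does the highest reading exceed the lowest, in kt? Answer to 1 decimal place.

13.1 kt

site Q: 30.89 mph = 26.843 kt.
site R: 60.99 km/h = 32.932 kt.
Spread: 32.932 − 19.800 = 13.1 kt.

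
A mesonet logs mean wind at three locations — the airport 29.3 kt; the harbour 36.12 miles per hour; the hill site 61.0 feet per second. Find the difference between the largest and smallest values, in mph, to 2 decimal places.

7.87 mph

the airport: 29.3 kt = 33.7178 mph.
the hill site: 61.0 ft/s = 41.5909 mph.
Spread: 41.5909 − 33.7178 = 7.87 mph.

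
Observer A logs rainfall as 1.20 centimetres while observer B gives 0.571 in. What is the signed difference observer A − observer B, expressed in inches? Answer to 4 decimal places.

-0.0986 in

observer A: 1.20 cm = 0.472441 in.
Difference: 0.472441 − 0.571000 = -0.0986 in.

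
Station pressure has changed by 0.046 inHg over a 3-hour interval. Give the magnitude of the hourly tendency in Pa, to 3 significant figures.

51.9 Pa per hour

0.046 inHg / 3 h × 3386.39 Pa/inHg = 51.9 Pa/h.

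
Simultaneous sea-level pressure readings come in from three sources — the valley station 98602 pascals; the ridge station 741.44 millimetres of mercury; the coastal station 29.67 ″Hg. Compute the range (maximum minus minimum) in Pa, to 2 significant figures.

1900 Pa

the ridge station: 741.44 mmHg = 98850.55 Pa.
the coastal station: 29.67 inHg = 100474.16 Pa.
Spread: 100474.16 − 98602.00 = 1900 Pa.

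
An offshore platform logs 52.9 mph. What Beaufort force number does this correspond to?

52.9 mph = 23.6 m/s, which is Beaufort 9 (strong gale, 20.8–24.4 m/s).

Beaufort force 9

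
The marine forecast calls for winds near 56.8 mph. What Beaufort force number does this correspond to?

56.8 mph = 25.4 m/s, which is Beaufort 10 (storm, 24.5–28.4 m/s).

Beaufort force 10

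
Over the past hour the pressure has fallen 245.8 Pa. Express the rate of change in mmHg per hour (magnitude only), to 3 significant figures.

1.84 mmHg per hour

245.8 Pa / 1 h × 0.00750062 mmHg/Pa = 1.84 mmHg/h.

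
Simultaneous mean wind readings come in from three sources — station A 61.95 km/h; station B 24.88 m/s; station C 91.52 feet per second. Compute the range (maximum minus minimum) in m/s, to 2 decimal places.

station A: 61.95 km/h = 17.2083 m/s.
station C: 91.52 ft/s = 27.8953 m/s.
Spread: 27.8953 − 17.2083 = 10.69 m/s.

10.69 m/s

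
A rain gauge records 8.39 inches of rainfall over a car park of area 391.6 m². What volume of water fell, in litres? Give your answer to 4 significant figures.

Depth: 8.39 in × 25.4 = 213.106 mm.
1 mm over 1 m² is 1 L, so volume = 213.106 × 391.6 = 83452.31 L ≈ 83450 L.

83450 litres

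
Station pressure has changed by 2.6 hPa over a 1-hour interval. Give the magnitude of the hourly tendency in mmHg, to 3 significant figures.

2.6 hPa / 1 h × 0.750062 mmHg/hPa = 1.95 mmHg/h.

1.95 mmHg per hour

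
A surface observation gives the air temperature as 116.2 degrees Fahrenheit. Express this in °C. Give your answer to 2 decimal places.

46.78 °C

°C = (°F − 32) × 5/9 = (116.2 − 32) / 1.8 = 46.78 °C.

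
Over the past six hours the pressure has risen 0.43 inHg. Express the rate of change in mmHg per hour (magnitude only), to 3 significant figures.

1.82 mmHg per hour

0.43 inHg / 6 h × 25.4 mmHg/inHg = 1.82 mmHg/h.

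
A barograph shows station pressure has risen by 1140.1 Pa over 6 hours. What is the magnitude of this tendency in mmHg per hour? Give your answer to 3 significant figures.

1.43 mmHg per hour

1140.1 Pa / 6 h × 0.00750062 mmHg/Pa = 1.43 mmHg/h.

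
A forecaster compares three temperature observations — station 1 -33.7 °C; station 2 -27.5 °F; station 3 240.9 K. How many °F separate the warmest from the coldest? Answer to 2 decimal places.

station 2: -27.5 °F = -33.056 °C.
station 3: 240.9 K = -32.250 °C.
Spread: (-32.250) − (-33.700) = 1.450 °C = 2.61 °F.

2.61 °F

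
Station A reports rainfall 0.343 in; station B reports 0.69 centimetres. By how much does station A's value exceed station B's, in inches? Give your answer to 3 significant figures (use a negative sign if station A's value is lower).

0.0713 in

station B: 0.69 cm = 0.271654 in.
Difference: 0.343000 − 0.271654 = 0.0713 in.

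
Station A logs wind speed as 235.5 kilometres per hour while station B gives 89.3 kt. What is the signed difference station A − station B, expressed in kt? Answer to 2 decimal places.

37.86 kt

station A: 235.5 km/h = 127.1598 kt.
Difference: 127.1598 − 89.3000 = 37.86 kt.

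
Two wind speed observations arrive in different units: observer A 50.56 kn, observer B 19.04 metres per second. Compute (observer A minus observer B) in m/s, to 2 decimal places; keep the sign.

6.97 m/s

observer A: 50.56 kt = 26.0103 m/s.
Difference: 26.0103 − 19.0400 = 6.97 m/s.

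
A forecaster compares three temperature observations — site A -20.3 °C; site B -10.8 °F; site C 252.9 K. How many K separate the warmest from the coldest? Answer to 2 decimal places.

3.53 K

site B: -10.8 °F = -23.778 °C.
site C: 252.9 K = -20.250 °C.
Spread: (-20.250) − (-23.778) = 3.528 °C.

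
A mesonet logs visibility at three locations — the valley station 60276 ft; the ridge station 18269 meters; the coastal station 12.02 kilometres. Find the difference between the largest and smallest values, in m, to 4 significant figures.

6352 m

the valley station: 60276 ft = 18372.12 m.
the coastal station: 12.02 km = 12020.00 m.
Spread: 18372.12 − 12020.00 = 6352 m.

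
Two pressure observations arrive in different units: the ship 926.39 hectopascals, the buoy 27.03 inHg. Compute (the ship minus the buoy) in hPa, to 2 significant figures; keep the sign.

11 hPa

the buoy: 27.03 inHg = 915.34 hPa.
Difference: 926.39 − 915.34 = 11 hPa.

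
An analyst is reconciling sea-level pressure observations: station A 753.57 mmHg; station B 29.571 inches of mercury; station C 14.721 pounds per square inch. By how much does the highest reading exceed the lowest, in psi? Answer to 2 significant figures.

0.20 psi

station A: 753.57 mmHg = 14.5716 psi.
station B: 29.571 inHg = 14.5239 psi.
Spread: 14.7210 − 14.5239 = 0.20 psi.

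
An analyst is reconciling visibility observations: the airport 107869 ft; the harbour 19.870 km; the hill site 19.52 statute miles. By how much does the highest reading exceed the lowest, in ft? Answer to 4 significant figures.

the harbour: 19.870 km = 65190.29 ft.
the hill site: 19.52 SM = 103065.60 ft.
Spread: 107869.00 − 65190.29 = 42680 ft.

42680 ft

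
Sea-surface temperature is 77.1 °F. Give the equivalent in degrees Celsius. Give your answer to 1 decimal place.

25.1 °C

°C = (°F − 32) × 5/9 = (77.1 − 32) / 1.8 = 25.1 °C.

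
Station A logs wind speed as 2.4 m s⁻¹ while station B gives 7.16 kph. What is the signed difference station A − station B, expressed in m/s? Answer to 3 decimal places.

0.411 m/s

station B: 7.16 km/h = 1.98889 m/s.
Difference: 2.40000 − 1.98889 = 0.411 m/s.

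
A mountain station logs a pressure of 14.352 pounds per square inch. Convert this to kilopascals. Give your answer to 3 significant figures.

1 psi = 6.89476 kPa, so 14.352 × 6.89476 = 99.0 kPa.

99.0 kPa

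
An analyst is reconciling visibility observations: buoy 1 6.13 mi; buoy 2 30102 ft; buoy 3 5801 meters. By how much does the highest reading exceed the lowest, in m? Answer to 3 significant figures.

4060 m

buoy 1: 6.13 SM = 9865.28 m.
buoy 2: 30102 ft = 9175.09 m.
Spread: 9865.28 − 5801.00 = 4060 m.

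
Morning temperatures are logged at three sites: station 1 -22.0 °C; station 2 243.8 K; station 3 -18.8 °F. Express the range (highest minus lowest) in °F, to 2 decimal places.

station 2: 243.8 K = -29.350 °C.
station 3: -18.8 °F = -28.222 °C.
Spread: (-22.000) − (-29.350) = 7.350 °C = 13.23 °F.

13.23 °F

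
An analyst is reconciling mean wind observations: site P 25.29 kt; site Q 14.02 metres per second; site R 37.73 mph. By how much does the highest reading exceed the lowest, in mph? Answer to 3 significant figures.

site P: 25.29 kt = 29.1032 mph.
site Q: 14.02 m/s = 31.3618 mph.
Spread: 37.7300 − 29.1032 = 8.63 mph.

8.63 mph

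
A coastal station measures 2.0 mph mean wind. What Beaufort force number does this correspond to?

2.0 mph = 0.9 m/s, which is Beaufort 1 (light air, 0.3–1.5 m/s).

Beaufort force 1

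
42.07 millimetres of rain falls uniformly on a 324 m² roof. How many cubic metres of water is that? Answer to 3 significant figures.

1 mm over 1 m² is 1 L, so volume = 42.07 × 324 = 13630.68 L = 13.6 m³.

13.6 cubic metres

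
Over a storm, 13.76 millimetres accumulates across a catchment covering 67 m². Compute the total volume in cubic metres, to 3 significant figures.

0.922 cubic metres

1 mm over 1 m² is 1 L, so volume = 13.76 × 67 = 921.92 L = 0.922 m³.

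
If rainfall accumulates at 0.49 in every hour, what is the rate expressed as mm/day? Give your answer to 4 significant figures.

298.7 mm/day

0.49 in/hour × 25.4 mm/in × 24 hour/day = 298.7 mm/day.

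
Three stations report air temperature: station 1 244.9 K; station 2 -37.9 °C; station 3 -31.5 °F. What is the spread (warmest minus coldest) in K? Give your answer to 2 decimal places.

station 1: 244.9 K = -28.250 °C.
station 3: -31.5 °F = -35.278 °C.
Spread: (-28.250) − (-37.900) = 9.650 °C.

9.65 K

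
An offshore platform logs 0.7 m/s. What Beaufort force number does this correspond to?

Beaufort force 1

0.7 m/s lies in the Beaufort 1 band (light air, 0.3–1.5 m/s).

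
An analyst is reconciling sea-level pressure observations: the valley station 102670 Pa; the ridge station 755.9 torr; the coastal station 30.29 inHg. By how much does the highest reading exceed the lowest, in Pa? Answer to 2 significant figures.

the ridge station: 755.9 mmHg = 100778.39 Pa.
the coastal station: 30.29 inHg = 102573.72 Pa.
Spread: 102670.00 − 100778.39 = 1900 Pa.

1900 Pa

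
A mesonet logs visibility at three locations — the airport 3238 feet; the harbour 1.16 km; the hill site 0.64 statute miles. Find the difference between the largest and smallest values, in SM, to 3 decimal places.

the airport: 3238 ft = 0.61326 SM.
the harbour: 1.16 km = 0.72079 SM.
Spread: 0.72079 − 0.61326 = 0.108 SM.

0.108 SM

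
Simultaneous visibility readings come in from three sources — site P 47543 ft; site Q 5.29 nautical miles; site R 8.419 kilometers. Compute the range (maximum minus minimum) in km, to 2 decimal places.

6.07 km

site P: 47543 ft = 14.4911 km.
site Q: 5.29 nmi = 9.7971 km.
Spread: 14.4911 − 8.4190 = 6.07 km.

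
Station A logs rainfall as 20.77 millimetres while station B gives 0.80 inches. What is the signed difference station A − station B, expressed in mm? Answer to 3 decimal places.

0.450 mm

station B: 0.80 in = 20.32000 mm.
Difference: 20.77000 − 20.32000 = 0.450 mm.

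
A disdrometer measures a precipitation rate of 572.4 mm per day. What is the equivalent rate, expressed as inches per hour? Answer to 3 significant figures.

572.4 mm/day × 0.0393701 in/mm × 0.0416667 day/hour = 0.939 in/hour.

0.939 in/hour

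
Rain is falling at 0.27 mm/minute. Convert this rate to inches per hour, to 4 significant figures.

0.6378 in/hour

0.27 mm/minute × 0.0393701 in/mm × 60 minute/hour = 0.6378 in/hour.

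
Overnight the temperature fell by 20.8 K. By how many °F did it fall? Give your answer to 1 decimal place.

A change of 1 °C equals a change of 1.8 °F: Δ°F = 20.8 × 1.8 = 37.4 °F.

37.4 °F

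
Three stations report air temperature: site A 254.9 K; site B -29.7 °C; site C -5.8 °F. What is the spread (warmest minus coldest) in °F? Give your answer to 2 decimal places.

site A: 254.9 K = -18.250 °C.
site C: -5.8 °F = -21.000 °C.
Spread: (-18.250) − (-29.700) = 11.450 °C = 20.61 °F.

20.61 °F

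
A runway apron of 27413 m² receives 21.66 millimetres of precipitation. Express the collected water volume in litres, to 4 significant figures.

593800 litres

1 mm over 1 m² is 1 L, so volume = 21.66 × 27413 = 593765.58 L ≈ 593800 L.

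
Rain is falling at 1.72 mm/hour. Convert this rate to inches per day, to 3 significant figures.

1.72 mm/hour × 0.0393701 in/mm × 24 hour/day = 1.63 in/day.

1.63 in/day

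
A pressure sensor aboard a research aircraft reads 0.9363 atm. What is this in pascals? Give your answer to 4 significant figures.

1 atm = 101325 Pa, so 0.9363 × 101325 = 94870 Pa.

94870 Pa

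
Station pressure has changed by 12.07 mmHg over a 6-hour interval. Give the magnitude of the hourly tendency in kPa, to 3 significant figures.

12.07 mmHg / 6 h × 0.133322 kPa/mmHg = 0.268 kPa/h.

0.268 kPa per hour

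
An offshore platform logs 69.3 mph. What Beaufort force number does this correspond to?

Beaufort force 11

69.3 mph = 31.0 m/s, which is Beaufort 11 (violent storm, 28.5–32.6 m/s).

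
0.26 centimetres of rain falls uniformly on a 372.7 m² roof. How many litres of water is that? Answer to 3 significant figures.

969 litres

Depth: 0.26 cm × 10 = 2.6 mm.
1 mm over 1 m² is 1 L, so volume = 2.6 × 372.7 = 969.02 L ≈ 969 L.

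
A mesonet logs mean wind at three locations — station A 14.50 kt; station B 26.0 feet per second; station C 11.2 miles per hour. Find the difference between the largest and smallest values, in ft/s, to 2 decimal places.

9.57 ft/s

station A: 14.50 kt = 24.4732 ft/s.
station C: 11.2 mph = 16.4267 ft/s.
Spread: 26.0000 − 16.4267 = 9.57 ft/s.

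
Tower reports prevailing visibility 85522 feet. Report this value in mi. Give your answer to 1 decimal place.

1 ft = 0.000189394 SM, so 85522 × 0.000189394 = 16.2 SM.

16.2 SM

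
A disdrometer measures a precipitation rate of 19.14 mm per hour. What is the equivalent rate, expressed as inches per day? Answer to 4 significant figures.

19.14 mm/hour × 0.0393701 in/mm × 24 hour/day = 18.09 in/day.

18.09 in/day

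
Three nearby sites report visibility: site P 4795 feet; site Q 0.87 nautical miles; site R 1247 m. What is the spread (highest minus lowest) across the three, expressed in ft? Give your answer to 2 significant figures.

1200 ft

site Q: 0.87 nmi = 5286.22 ft.
site R: 1247 m = 4091.21 ft.
Spread: 5286.22 − 4091.21 = 1200 ft.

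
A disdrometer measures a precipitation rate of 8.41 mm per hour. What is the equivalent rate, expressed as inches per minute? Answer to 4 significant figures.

0.005518 in/minute

8.41 mm/hour × 0.0393701 in/mm × 0.0166667 hour/minute = 0.005518 in/minute.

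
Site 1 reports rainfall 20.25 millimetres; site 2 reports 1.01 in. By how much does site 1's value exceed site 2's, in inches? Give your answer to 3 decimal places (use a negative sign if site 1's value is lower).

-0.213 in

site 1: 20.25 mm = 0.79724 in.
Difference: 0.79724 − 1.01000 = -0.213 in.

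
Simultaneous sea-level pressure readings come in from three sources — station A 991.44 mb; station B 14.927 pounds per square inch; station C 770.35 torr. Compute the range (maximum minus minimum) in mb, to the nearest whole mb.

station B: 14.927 psi = 1029.18 mb.
station C: 770.35 mmHg = 1027.05 mb.
Spread: 1029.18 − 991.44 = 38 mb.

38 mb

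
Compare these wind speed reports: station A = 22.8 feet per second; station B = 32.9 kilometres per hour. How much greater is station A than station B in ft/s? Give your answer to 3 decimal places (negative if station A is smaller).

station B: 32.9 km/h = 29.98323 ft/s.
Difference: 22.80000 − 29.98323 = -7.183 ft/s.

-7.183 ft/s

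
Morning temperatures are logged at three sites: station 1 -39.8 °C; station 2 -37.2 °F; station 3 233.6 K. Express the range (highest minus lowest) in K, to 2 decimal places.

station 2: -37.2 °F = -38.444 °C.
station 3: 233.6 K = -39.550 °C.
Spread: (-38.444) − (-39.800) = 1.356 °C.

1.36 K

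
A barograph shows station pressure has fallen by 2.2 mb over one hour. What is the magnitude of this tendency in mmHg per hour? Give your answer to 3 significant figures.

2.2 mb / 1 h × 0.750062 mmHg/mb = 1.65 mmHg/h.

1.65 mmHg per hour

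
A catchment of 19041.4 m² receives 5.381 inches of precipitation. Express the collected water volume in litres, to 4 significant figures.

Depth: 5.381 in × 25.4 = 136.6774 mm.
1 mm over 1 m² is 1 L, so volume = 136.6774 × 19041.4 = 2602529 L ≈ 2603000 L.

2603000 litres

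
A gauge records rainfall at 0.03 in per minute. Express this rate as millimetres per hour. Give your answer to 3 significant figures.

0.03 in/minute × 25.4 mm/in × 60 minute/hour = 45.7 mm/hour.

45.7 mm/hour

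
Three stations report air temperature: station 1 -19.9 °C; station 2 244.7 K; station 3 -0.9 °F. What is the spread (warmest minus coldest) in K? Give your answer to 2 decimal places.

station 2: 244.7 K = -28.450 °C.
station 3: -0.9 °F = -18.278 °C.
Spread: (-18.278) − (-28.450) = 10.172 °C.

10.17 K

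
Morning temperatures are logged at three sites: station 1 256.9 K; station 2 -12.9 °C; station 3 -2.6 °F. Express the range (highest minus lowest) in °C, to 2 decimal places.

station 1: 256.9 K = -16.250 °C.
station 3: -2.6 °F = -19.222 °C.
Spread: (-12.900) − (-19.222) = 6.322 °C.

6.32 °C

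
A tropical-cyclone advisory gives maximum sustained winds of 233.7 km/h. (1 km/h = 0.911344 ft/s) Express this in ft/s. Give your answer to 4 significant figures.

213.0 ft/s

1 km/h = 0.911344 ft/s, so 233.7 × 0.911344 = 213.0 ft/s.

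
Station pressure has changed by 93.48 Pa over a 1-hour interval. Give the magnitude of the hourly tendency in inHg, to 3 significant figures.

93.48 Pa / 1 h × 0.0002953 inHg/Pa = 0.0276 inHg/h.

0.0276 inHg per hour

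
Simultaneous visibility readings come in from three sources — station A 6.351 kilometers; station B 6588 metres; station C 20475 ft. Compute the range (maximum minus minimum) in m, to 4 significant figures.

station A: 6.351 km = 6351.000 m.
station C: 20475 ft = 6240.780 m.
Spread: 6588.000 − 6240.780 = 347.2 m.

347.2 m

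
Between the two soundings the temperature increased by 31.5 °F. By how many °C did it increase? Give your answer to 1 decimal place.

17.5 °C

Converting a difference, only the 9/5 scale factor applies: Δ°C = 31.5 × 0.5556 = 17.5 °C.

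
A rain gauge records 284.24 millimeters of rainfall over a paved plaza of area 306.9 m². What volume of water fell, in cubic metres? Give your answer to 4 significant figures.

1 mm over 1 m² is 1 L, so volume = 284.24 × 306.9 = 87233.256 L = 87.23 m³.

87.23 cubic metres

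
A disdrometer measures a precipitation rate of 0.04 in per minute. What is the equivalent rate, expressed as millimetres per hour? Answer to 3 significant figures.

0.04 in/minute × 25.4 mm/in × 60 minute/hour = 61.0 mm/hour.

61.0 mm/hour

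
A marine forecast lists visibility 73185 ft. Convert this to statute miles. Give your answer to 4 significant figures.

1 ft = 0.000189394 SM, so 73185 × 0.000189394 = 13.86 SM.

13.86 SM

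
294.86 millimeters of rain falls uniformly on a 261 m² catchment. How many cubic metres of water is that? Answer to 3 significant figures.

1 mm over 1 m² is 1 L, so volume = 294.86 × 261 = 76958.46 L = 77.0 m³.

77.0 cubic metres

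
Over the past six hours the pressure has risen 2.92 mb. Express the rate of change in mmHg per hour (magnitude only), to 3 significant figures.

0.365 mmHg per hour

2.92 mb / 6 h × 0.750062 mmHg/mb = 0.365 mmHg/h.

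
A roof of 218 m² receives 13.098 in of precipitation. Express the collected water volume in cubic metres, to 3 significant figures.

72.5 cubic metres

Depth: 13.098 in × 25.4 = 332.6892 mm.
1 mm over 1 m² is 1 L, so volume = 332.6892 × 218 = 72526.246 L = 72.5 m³.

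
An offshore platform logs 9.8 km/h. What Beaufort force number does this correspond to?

Beaufort force 2

9.8 km/h = 2.7 m/s, which is Beaufort 2 (light breeze, 1.6–3.3 m/s).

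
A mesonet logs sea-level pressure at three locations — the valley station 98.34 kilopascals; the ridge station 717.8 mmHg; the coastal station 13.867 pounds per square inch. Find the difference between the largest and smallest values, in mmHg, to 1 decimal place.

the valley station: 98.34 kPa = 737.611 mmHg.
the coastal station: 13.867 psi = 717.131 mmHg.
Spread: 737.611 − 717.131 = 20.5 mmHg.

20.5 mmHg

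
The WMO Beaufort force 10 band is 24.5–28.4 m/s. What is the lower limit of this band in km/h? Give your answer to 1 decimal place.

88.2 km/h

24.5–28.4 m/s × 3.6 = 88.2–102.2 km/h.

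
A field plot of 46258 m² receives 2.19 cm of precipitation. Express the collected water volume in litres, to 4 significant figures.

Depth: 2.19 cm × 10 = 21.9 mm.
1 mm over 1 m² is 1 L, so volume = 21.9 × 46258 = 1013050.2 L ≈ 1013000 L.

1013000 litres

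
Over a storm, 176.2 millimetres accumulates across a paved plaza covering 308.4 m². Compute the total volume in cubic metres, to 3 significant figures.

1 mm over 1 m² is 1 L, so volume = 176.2 × 308.4 = 54340.08 L = 54.3 m³.

54.3 cubic metres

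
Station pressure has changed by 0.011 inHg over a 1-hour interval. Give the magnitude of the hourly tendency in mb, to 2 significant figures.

0.011 inHg / 1 h × 33.8639 mb/inHg = 0.37 mb/h.

0.37 mb per hour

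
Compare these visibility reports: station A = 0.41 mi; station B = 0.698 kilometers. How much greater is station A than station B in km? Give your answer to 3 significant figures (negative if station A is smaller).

station A: 0.41 SM = 0.659831 km.
Difference: 0.659831 − 0.698000 = -0.0382 km.

-0.0382 km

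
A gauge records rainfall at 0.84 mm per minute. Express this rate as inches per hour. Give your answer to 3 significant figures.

1.98 in/hour

0.84 mm/minute × 0.0393701 in/mm × 60 minute/hour = 1.98 in/hour.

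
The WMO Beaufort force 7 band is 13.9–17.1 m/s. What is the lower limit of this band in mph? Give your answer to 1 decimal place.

13.9–17.1 m/s × 2.237 = 31.1–38.3 mph.

31.1 mph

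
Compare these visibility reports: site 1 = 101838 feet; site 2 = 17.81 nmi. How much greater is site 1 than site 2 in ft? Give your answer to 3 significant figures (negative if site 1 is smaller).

site 2: 17.81 nmi = 108215.62 ft.
Difference: 101838.00 − 108215.62 = -6380 ft.

-6380 ft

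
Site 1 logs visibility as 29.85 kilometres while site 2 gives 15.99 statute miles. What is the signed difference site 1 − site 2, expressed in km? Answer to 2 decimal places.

4.12 km

site 2: 15.99 SM = 25.7334 km.
Difference: 29.8500 − 25.7334 = 4.12 km.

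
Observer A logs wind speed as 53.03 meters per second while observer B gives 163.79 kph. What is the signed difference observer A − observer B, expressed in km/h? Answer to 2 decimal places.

observer A: 53.03 m/s = 190.9080 km/h.
Difference: 190.9080 − 163.7900 = 27.12 km/h.

27.12 km/h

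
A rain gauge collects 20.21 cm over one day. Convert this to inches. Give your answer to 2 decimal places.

1 cm = 0.393701 in, so 20.21 × 0.393701 = 7.96 in.

7.96 in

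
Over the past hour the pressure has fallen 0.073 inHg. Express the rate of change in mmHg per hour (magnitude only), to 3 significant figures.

1.85 mmHg per hour

0.073 inHg / 1 h × 25.4 mmHg/inHg = 1.85 mmHg/h.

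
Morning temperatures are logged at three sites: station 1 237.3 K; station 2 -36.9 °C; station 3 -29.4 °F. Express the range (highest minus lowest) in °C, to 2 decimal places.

station 1: 237.3 K = -35.850 °C.
station 3: -29.4 °F = -34.111 °C.
Spread: (-34.111) − (-36.900) = 2.789 °C.

2.79 °C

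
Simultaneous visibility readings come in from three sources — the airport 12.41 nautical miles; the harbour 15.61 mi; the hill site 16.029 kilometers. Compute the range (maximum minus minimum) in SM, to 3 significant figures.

5.65 SM

the airport: 12.41 nmi = 14.2812 SM.
the hill site: 16.029 km = 9.9600 SM.
Spread: 15.6100 − 9.9600 = 5.65 SM.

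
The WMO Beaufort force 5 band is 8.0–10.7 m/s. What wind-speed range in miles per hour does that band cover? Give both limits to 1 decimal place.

8.0–10.7 m/s × 2.237 = 17.9–23.9 mph.

17.9 to 23.9 mph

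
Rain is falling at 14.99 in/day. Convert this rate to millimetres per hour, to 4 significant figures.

14.99 in/day × 25.4 mm/in × 0.0416667 day/hour = 15.86 mm/hour.

15.86 mm/hour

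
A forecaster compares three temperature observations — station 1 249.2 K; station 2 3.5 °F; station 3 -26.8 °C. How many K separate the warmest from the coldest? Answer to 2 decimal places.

10.97 K

station 1: 249.2 K = -23.950 °C.
station 2: 3.5 °F = -15.833 °C.
Spread: (-15.833) − (-26.800) = 10.967 °C.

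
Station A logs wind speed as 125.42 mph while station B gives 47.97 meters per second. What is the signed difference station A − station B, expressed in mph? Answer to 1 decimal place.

18.1 mph

station B: 47.97 m/s = 107.306 mph.
Difference: 125.420 − 107.306 = 18.1 mph.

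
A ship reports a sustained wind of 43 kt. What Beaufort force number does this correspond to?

43 kt lies in the Beaufort 9 band (strong gale, 41–47 kt).

Beaufort force 9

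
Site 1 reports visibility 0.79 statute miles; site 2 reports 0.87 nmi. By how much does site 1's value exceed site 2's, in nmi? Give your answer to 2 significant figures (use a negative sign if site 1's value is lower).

-0.18 nmi

site 1: 0.79 SM = 0.6865 nmi.
Difference: 0.6865 − 0.8700 = -0.18 nmi.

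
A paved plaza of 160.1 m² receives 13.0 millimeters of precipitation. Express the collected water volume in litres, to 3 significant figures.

1 mm over 1 m² is 1 L, so volume = 13 × 160.1 = 2081.3 L ≈ 2080 L.

2080 litres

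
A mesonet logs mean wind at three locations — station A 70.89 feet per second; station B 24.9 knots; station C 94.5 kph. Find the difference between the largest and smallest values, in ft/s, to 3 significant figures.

station B: 24.9 kt = 42.026 ft/s.
station C: 94.5 km/h = 86.122 ft/s.
Spread: 86.122 − 42.026 = 44.1 ft/s.

44.1 ft/s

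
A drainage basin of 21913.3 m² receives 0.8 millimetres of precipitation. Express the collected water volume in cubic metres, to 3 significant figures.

1 mm over 1 m² is 1 L, so volume = 0.8 × 21913.3 = 17530.64 L = 17.5 m³.

17.5 cubic metres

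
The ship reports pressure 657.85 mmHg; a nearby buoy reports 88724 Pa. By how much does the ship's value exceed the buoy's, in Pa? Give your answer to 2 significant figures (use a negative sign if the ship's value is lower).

the ship: 657.85 mmHg = 87706.13 Pa.
Difference: 87706.13 − 88724.00 = -1000 Pa.

-1000 Pa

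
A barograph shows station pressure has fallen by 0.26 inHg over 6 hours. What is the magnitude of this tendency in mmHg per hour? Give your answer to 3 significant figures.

0.26 inHg / 6 h × 25.4 mmHg/inHg = 1.10 mmHg/h.

1.10 mmHg per hour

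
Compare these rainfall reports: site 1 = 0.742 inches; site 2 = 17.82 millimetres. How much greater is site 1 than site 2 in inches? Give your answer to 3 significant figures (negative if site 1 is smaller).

0.0404 in

site 2: 17.82 mm = 0.701575 in.
Difference: 0.742000 − 0.701575 = 0.0404 in.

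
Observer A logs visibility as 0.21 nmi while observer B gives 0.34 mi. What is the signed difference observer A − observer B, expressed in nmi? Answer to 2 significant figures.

-0.085 nmi

observer B: 0.34 SM = 0.29545 nmi.
Difference: 0.21000 − 0.29545 = -0.085 nmi.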